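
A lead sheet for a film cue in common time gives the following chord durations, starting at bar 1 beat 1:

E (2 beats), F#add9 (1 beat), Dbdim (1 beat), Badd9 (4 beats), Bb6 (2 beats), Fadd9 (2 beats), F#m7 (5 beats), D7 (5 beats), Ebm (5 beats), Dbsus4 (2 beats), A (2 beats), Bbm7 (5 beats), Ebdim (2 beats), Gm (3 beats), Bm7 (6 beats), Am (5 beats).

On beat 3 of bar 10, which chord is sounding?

Gm

Beat 3 of bar 10 is beat (10−1)×4 + 3 = 39 overall.
Running totals: E ends at 2, F#add9 ends at 3, Dbdim ends at 4, Badd9 ends at 8, Bb6 ends at 10, Fadd9 ends at 12, F#m7 ends at 17, D7 ends at 22, Ebm ends at 27, Dbsus4 ends at 29, A ends at 31, Bbm7 ends at 36, Ebdim ends at 38, Gm ends at 41.
Beat 39 falls within Gm.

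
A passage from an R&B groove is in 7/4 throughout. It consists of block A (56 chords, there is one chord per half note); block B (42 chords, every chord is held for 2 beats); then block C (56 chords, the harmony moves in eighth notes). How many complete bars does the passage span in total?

32 bars

A: 56 × 2 = 112 beats = 16 bars.
B: 42 × 2 = 84 beats = 12 bars.
C: 56 × 0.5 = 28 beats = 4 bars.
Total: 16 + 12 + 4 = 32 bars.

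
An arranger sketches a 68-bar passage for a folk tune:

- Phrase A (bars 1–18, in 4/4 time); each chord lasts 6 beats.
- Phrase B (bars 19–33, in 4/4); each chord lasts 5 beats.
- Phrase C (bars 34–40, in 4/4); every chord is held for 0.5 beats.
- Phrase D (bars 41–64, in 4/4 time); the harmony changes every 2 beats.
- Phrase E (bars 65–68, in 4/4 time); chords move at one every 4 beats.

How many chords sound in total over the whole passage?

132 chords

A: 18·4 = 72 beats, 72/6 = 12 chords.
B: 15·4 = 60 beats, 60/5 = 12 chords.
C: 7·4 = 28 beats, 28/0.5 = 56 chords.
D: 24·4 = 96 beats, 96/2 = 48 chords.
E: 4·4 = 16 beats, 16/4 = 4 chords.
Total: 12 + 12 + 56 + 48 + 4 = 132.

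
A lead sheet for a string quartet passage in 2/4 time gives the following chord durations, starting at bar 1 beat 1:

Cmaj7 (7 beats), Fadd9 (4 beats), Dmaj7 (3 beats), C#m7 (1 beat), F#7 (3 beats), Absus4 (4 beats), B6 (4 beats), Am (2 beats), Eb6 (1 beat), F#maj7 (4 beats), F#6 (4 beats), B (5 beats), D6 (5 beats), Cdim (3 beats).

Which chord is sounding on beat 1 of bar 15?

Beat 1 of bar 15 is beat (15−1)×2 + 1 = 29 overall.
Running totals: Cmaj7 ends at 7, Fadd9 ends at 11, Dmaj7 ends at 14, C#m7 ends at 15, F#7 ends at 18, Absus4 ends at 22, B6 ends at 26, Am ends at 28, Eb6 ends at 29.
Beat 29 falls within Eb6.

Eb6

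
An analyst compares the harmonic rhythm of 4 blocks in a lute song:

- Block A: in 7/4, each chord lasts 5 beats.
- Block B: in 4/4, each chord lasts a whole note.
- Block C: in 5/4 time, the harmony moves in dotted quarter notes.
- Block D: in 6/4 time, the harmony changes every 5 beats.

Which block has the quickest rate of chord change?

A: 7/5 = 1.4 chords/bar.
B: 4/4 = 1 chord/bar.
C: 5/1.5 = 10/3 chords/bar.
D: 6/5 = 1.2 chords/bar.
Fastest is C at 10/3 chords/bar.

Block C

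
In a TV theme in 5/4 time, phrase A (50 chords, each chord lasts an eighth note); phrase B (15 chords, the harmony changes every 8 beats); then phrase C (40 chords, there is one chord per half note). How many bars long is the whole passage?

45 bars

A: 50 × 0.5 = 25 beats = 5 bars.
B: 15 × 8 = 120 beats = 24 bars.
C: 40 × 2 = 80 beats = 16 bars.
Total: 5 + 24 + 16 = 45 bars.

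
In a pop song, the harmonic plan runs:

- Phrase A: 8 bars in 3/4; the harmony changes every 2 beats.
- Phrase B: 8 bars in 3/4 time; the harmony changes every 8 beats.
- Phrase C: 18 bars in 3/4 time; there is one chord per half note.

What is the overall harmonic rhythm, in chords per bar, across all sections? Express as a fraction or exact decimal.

A: 8 bars of 3 beats is 24 beats; at 2 beats each that's 12 chords.
B: 8 bars of 3 beats is 24 beats; at 8 beats each that's 3 chords.
C: 18 bars of 3 beats is 54 beats; at 2 beats each that's 27 chords.
Overall: 42 chords over 34 bars → 42/34 = 21/17 chords per bar.

21/17 chords per bar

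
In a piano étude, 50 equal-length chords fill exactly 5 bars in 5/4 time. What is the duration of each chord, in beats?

0.5 beats

5 bars × 5 beats/bar = 25 beats total.
25 beats ÷ 50 chords = 0.5 beats per chord.
(That is an eighth note.)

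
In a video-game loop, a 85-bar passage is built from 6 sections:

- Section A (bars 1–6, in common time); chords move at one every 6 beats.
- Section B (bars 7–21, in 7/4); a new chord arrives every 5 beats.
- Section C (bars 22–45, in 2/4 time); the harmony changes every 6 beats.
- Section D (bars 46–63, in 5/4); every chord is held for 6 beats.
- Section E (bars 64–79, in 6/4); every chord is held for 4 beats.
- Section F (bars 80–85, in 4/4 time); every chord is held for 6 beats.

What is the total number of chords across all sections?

76 chords

A has 24 beats and chords last 6 each, so 4 chords.
B has 105 beats and chords last 5 each, so 21 chords.
C has 48 beats and chords last 6 each, so 8 chords.
D has 90 beats and chords last 6 each, so 15 chords.
E has 96 beats and chords last 4 each, so 24 chords.
F has 24 beats and chords last 6 each, so 4 chords.
Total: 4 + 21 + 8 + 15 + 24 + 4 = 76.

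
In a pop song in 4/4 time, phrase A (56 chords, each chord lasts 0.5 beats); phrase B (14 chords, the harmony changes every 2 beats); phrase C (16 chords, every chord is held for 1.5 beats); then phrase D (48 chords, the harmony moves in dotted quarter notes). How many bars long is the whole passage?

38 bars

A: 56 × 0.5 = 28 beats = 7 bars.
B: 14 × 2 = 28 beats = 7 bars.
C: 16 × 1.5 = 24 beats = 6 bars.
D: 48 × 1.5 = 72 beats = 18 bars.
Total: 7 + 7 + 6 + 18 = 38 bars.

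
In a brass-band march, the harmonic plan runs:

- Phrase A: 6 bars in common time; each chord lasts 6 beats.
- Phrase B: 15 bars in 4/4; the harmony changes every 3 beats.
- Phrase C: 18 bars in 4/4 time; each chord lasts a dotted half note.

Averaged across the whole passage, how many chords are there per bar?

16/13 chords per bar

A: 6 × 4 = 24 beats ÷ 6 = 4 chords.
B: 15 × 4 = 60 beats ÷ 3 = 20 chords.
C: 18 × 4 = 72 beats ÷ 3 = 24 chords.
Overall: 48 chords over 39 bars → 48/39 = 16/13 chords per bar.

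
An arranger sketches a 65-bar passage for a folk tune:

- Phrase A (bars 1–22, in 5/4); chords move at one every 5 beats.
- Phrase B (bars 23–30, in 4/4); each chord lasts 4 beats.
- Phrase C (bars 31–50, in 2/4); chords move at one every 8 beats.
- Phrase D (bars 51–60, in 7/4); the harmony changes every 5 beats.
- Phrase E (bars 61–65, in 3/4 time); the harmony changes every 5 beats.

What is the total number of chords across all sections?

A has 110 beats and chords last 5 each, so 22 chords.
B has 32 beats and chords last 4 each, so 8 chords.
C has 40 beats and chords last 8 each, so 5 chords.
D has 70 beats and chords last 5 each, so 14 chords.
E has 15 beats and chords last 5 each, so 3 chords.
Total: 22 + 8 + 5 + 14 + 3 = 52.

52 chords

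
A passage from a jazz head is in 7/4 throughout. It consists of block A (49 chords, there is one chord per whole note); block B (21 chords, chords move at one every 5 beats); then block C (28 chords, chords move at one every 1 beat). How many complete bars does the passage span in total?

A: 49 × 4 = 196 beats = 28 bars.
B: 21 × 5 = 105 beats = 15 bars.
C: 28 × 1 = 28 beats = 4 bars.
Total: 28 + 15 + 4 = 47 bars.

47 bars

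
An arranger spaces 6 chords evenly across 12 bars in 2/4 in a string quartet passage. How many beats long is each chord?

12 bars × 2 beats/bar = 24 beats total.
24 beats ÷ 6 chords = 4 beats per chord.
(That is a whole note.)

4 beats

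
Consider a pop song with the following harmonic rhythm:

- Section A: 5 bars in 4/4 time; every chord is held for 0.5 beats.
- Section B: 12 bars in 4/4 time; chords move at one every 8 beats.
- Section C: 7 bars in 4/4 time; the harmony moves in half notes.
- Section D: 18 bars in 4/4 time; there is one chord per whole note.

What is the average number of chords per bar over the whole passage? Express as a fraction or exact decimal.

A: 5 bars of 4 beats is 20 beats; at 0.5 beats each that's 40 chords.
B: 12 bars of 4 beats is 48 beats; at 8 beats each that's 6 chords.
C: 7 bars of 4 beats is 28 beats; at 2 beats each that's 14 chords.
D: 18 bars of 4 beats is 72 beats; at 4 beats each that's 18 chords.
Overall: 78 chords over 42 bars → 78/42 = 13/7 chords per bar.

13/7 chords per bar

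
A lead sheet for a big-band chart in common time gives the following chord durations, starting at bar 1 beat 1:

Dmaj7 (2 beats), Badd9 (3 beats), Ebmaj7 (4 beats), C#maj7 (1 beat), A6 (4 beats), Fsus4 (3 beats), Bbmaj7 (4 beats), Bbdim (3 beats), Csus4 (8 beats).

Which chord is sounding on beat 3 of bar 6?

Bbdim

Beat 3 of bar 6 is beat (6−1)×4 + 3 = 23 overall.
Running totals: Dmaj7 ends at 2, Badd9 ends at 5, Ebmaj7 ends at 9, C#maj7 ends at 10, A6 ends at 14, Fsus4 ends at 17, Bbmaj7 ends at 21, Bbdim ends at 24.
Beat 23 falls within Bbdim.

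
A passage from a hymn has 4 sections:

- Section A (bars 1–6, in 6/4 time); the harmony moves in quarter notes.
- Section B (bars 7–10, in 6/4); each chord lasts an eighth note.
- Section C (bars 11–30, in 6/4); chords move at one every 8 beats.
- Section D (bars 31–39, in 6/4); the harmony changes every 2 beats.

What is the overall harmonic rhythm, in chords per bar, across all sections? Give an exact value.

A: 6 bars of 6 beats is 36 beats; at 1 beat each that's 36 chords.
B: 4 bars of 6 beats is 24 beats; at 0.5 beats each that's 48 chords.
C: 20 bars of 6 beats is 120 beats; at 8 beats each that's 15 chords.
D: 9 bars of 6 beats is 54 beats; at 2 beats each that's 27 chords.
Overall: 126 chords over 39 bars → 126/39 = 42/13 chords per bar.

42/13 chords per bar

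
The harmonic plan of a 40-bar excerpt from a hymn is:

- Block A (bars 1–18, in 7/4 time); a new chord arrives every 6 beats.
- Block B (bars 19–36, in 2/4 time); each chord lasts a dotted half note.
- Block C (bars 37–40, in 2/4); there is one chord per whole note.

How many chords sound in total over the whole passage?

35 chords

A has 126 beats and chords last 6 each, so 21 chords.
B has 36 beats and chords last 3 each, so 12 chords.
C has 8 beats and chords last 4 each, so 2 chords.
Total: 21 + 12 + 2 = 35.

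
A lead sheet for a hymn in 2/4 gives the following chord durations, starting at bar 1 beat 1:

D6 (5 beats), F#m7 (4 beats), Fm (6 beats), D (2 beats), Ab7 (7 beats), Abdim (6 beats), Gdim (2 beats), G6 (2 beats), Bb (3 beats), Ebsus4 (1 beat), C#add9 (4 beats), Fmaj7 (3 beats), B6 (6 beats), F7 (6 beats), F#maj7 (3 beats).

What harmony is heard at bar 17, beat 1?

Beat 1 of bar 17 is beat (17−1)×2 + 1 = 33 overall.
Running totals: D6 ends at 5, F#m7 ends at 9, Fm ends at 15, D ends at 17, Ab7 ends at 24, Abdim ends at 30, Gdim ends at 32, G6 ends at 34.
Beat 33 falls within G6.

G6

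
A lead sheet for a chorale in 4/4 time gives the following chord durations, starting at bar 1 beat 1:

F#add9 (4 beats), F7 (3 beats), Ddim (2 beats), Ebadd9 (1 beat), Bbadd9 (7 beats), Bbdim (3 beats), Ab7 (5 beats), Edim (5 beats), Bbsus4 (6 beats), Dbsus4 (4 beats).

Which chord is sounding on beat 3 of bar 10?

Dbsus4

Beat 3 of bar 10 is beat (10−1)×4 + 3 = 39 overall.
Running totals: F#add9 ends at 4, F7 ends at 7, Ddim ends at 9, Ebadd9 ends at 10, Bbadd9 ends at 17, Bbdim ends at 20, Ab7 ends at 25, Edim ends at 30, Bbsus4 ends at 36, Dbsus4 ends at 40.
Beat 39 falls within Dbsus4.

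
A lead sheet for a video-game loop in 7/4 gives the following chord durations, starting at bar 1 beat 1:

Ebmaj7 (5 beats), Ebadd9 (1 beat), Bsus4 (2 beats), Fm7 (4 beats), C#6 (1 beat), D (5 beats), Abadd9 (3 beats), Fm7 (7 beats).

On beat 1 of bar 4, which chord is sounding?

Fm7

Beat 1 of bar 4 is beat (4−1)×7 + 1 = 22 overall.
Running totals: Ebmaj7 ends at 5, Ebadd9 ends at 6, Bsus4 ends at 8, Fm7 ends at 12, C#6 ends at 13, D ends at 18, Abadd9 ends at 21, Fm7 ends at 28.
Beat 22 falls within Fm7.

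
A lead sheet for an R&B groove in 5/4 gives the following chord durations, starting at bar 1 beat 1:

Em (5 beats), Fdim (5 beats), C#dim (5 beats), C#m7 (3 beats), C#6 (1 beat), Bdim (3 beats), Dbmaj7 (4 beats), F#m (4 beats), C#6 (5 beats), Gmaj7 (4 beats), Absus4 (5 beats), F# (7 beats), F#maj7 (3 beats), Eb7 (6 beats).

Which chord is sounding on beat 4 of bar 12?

Beat 4 of bar 12 is beat (12−1)×5 + 4 = 59 overall.
Running totals: Em ends at 5, Fdim ends at 10, C#dim ends at 15, C#m7 ends at 18, C#6 ends at 19, Bdim ends at 22, Dbmaj7 ends at 26, F#m ends at 30, C#6 ends at 35, Gmaj7 ends at 39, Absus4 ends at 44, F# ends at 51, F#maj7 ends at 54, Eb7 ends at 60.
Beat 59 falls within Eb7.

Eb7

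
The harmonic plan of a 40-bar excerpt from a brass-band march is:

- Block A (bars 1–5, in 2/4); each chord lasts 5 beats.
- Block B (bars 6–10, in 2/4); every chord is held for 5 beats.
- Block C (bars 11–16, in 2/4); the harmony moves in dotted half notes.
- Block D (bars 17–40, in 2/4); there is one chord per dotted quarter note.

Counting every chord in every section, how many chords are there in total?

40 chords

A has 10 beats and chords last 5 each, so 2 chords.
B has 10 beats and chords last 5 each, so 2 chords.
C has 12 beats and chords last 3 each, so 4 chords.
D has 48 beats and chords last 1.5 each, so 32 chords.
Total: 2 + 2 + 4 + 32 = 40.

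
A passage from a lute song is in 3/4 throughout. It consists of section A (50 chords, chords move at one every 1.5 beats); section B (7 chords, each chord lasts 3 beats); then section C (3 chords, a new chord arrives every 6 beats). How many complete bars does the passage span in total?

A: 50 × 1.5 = 75 beats = 25 bars.
B: 7 × 3 = 21 beats = 7 bars.
C: 3 × 6 = 18 beats = 6 bars.
Total: 25 + 7 + 6 = 38 bars.

38 bars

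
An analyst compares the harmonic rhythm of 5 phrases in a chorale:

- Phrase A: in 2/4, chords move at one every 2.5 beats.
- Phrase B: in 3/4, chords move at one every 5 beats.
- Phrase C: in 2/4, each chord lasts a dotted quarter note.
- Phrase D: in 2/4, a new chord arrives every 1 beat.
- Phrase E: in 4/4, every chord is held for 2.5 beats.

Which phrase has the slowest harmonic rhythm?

A: 2 beats/bar ÷ 2.5 beats/chord = 0.8 chords/bar.
B: 3 beats/bar ÷ 5 beats/chord = 0.6 chords/bar.
C: 2 beats/bar ÷ 1.5 beats/chord = 4/3 chords/bar.
D: 2 beats/bar ÷ 1 beat/chord = 2 chords/bar.
E: 4 beats/bar ÷ 2.5 beats/chord = 1.6 chords/bar.
Slowest is B at 0.6 chords/bar.

Phrase B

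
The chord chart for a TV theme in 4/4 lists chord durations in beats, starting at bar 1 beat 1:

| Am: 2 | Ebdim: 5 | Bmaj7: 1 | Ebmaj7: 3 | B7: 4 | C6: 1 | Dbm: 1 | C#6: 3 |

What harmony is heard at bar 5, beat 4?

Beat 4 of bar 5 is beat (5−1)×4 + 4 = 20 overall.
Running totals: Am ends at 2, Ebdim ends at 7, Bmaj7 ends at 8, Ebmaj7 ends at 11, B7 ends at 15, C6 ends at 16, Dbm ends at 17, C#6 ends at 20.
Beat 20 falls within C#6.

C#6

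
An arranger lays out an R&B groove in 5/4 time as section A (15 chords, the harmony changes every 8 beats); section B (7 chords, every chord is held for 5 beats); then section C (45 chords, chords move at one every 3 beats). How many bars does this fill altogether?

A: 15 × 8 = 120 beats = 24 bars.
B: 7 × 5 = 35 beats = 7 bars.
C: 45 × 3 = 135 beats = 27 bars.
Total: 24 + 7 + 27 = 58 bars.

58 bars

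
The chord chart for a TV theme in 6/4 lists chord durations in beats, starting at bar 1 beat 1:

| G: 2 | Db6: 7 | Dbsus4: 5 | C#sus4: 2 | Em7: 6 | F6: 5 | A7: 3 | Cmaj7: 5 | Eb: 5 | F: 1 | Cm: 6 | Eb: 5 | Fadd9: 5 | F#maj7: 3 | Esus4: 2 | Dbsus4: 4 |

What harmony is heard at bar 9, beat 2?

Beat 2 of bar 9 is beat (9−1)×6 + 2 = 50 overall.
Running totals: G ends at 2, Db6 ends at 9, Dbsus4 ends at 14, C#sus4 ends at 16, Em7 ends at 22, F6 ends at 27, A7 ends at 30, Cmaj7 ends at 35, Eb ends at 40, F ends at 41, Cm ends at 47, Eb ends at 52.
Beat 50 falls within Eb.

Eb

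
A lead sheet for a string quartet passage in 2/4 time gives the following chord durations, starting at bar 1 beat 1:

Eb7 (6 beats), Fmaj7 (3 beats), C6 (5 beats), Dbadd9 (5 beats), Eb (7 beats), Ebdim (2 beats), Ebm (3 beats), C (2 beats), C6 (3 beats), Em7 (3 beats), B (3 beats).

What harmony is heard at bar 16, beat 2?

C

Beat 2 of bar 16 is beat (16−1)×2 + 2 = 32 overall.
Running totals: Eb7 ends at 6, Fmaj7 ends at 9, C6 ends at 14, Dbadd9 ends at 19, Eb ends at 26, Ebdim ends at 28, Ebm ends at 31, C ends at 33.
Beat 32 falls within C.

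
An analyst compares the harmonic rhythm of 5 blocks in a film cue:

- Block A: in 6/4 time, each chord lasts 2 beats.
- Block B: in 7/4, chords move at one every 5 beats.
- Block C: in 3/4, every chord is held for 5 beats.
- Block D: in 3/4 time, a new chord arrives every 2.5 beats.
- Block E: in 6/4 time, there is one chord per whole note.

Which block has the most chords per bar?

Block A

A: 6 beats/bar ÷ 2 beats/chord = 3 chords/bar.
B: 7 beats/bar ÷ 5 beats/chord = 1.4 chords/bar.
C: 3 beats/bar ÷ 5 beats/chord = 0.6 chords/bar.
D: 3 beats/bar ÷ 2.5 beats/chord = 1.2 chords/bar.
E: 6 beats/bar ÷ 4 beats/chord = 1.5 chords/bar.
Fastest is A at 3 chords/bar.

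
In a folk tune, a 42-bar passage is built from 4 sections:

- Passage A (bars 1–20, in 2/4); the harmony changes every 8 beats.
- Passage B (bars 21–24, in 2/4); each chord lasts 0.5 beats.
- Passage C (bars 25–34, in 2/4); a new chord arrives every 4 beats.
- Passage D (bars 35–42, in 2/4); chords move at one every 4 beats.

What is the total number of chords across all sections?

A: 20 bars × 2 beats = 40 beats; 8 beats/chord → 5 chords.
B: 4 bars × 2 beats = 8 beats; 0.5 beats/chord → 16 chords.
C: 10 bars × 2 beats = 20 beats; 4 beats/chord → 5 chords.
D: 8 bars × 2 beats = 16 beats; 4 beats/chord → 4 chords.
Total: 5 + 16 + 5 + 4 = 30.

30 chords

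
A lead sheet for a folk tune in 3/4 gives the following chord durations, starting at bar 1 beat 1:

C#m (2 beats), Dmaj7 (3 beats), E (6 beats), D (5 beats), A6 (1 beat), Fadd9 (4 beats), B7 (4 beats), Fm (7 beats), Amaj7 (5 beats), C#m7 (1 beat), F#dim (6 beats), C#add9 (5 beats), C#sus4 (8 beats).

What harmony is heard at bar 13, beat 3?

Beat 3 of bar 13 is beat (13−1)×3 + 3 = 39 overall.
Running totals: C#m ends at 2, Dmaj7 ends at 5, E ends at 11, D ends at 16, A6 ends at 17, Fadd9 ends at 21, B7 ends at 25, Fm ends at 32, Amaj7 ends at 37, C#m7 ends at 38, F#dim ends at 44.
Beat 39 falls within F#dim.

F#dim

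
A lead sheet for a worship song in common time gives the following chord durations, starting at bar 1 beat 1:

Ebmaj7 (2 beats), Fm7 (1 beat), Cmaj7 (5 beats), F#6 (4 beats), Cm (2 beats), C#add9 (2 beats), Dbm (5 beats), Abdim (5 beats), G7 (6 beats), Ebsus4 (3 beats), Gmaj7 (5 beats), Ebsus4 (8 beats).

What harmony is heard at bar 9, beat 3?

Beat 3 of bar 9 is beat (9−1)×4 + 3 = 35 overall.
Running totals: Ebmaj7 ends at 2, Fm7 ends at 3, Cmaj7 ends at 8, F#6 ends at 12, Cm ends at 14, C#add9 ends at 16, Dbm ends at 21, Abdim ends at 26, G7 ends at 32, Ebsus4 ends at 35.
Beat 35 falls within Ebsus4.

Ebsus4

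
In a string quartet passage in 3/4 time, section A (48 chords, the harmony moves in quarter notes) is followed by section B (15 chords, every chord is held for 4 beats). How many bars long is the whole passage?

36 bars

A: 48 × 1 = 48 beats = 16 bars.
B: 15 × 4 = 60 beats = 20 bars.
Total: 16 + 20 = 36 bars.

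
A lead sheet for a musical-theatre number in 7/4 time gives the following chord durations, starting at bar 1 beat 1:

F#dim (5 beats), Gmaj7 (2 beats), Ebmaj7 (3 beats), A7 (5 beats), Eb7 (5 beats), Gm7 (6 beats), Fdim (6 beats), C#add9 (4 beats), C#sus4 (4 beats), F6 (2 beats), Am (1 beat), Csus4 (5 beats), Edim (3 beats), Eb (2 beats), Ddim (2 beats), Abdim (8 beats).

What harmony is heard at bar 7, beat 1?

Beat 1 of bar 7 is beat (7−1)×7 + 1 = 43 overall.
Running totals: F#dim ends at 5, Gmaj7 ends at 7, Ebmaj7 ends at 10, A7 ends at 15, Eb7 ends at 20, Gm7 ends at 26, Fdim ends at 32, C#add9 ends at 36, C#sus4 ends at 40, F6 ends at 42, Am ends at 43.
Beat 43 falls within Am.

Am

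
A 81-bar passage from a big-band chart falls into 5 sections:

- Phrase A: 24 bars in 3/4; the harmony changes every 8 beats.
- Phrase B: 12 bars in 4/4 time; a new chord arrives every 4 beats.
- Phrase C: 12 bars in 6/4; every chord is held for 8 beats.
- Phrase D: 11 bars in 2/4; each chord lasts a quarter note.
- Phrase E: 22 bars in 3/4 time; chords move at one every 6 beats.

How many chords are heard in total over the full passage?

63 chords

A: 24·3 = 72 beats, 72/8 = 9 chords.
B: 12·4 = 48 beats, 48/4 = 12 chords.
C: 12·6 = 72 beats, 72/8 = 9 chords.
D: 11·2 = 22 beats, 22/1 = 22 chords.
E: 22·3 = 66 beats, 66/6 = 11 chords.
Total: 9 + 12 + 9 + 22 + 11 = 63.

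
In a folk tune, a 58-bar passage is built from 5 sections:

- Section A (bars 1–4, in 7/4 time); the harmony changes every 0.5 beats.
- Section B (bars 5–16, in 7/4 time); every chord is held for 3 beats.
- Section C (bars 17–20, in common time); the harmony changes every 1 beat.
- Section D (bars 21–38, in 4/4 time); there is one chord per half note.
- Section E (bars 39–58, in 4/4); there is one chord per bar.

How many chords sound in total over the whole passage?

156 chords

A: 4 bars × 7 beats = 28 beats; 0.5 beats/chord → 56 chords.
B: 12 bars × 7 beats = 84 beats; 3 beats/chord → 28 chords.
C: 4 bars × 4 beats = 16 beats; 1 beat/chord → 16 chords.
D: 18 bars × 4 beats = 72 beats; 2 beats/chord → 36 chords.
E: 20 bars × 4 beats = 80 beats; 4 beats/chord → 20 chords.
Total: 56 + 28 + 16 + 36 + 20 = 156.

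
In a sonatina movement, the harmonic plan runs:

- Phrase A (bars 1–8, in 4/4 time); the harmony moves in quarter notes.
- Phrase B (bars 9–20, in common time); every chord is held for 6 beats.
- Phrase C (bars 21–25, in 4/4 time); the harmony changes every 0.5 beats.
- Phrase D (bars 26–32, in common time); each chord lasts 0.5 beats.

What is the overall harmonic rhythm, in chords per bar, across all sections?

4.25 chords per bar

A: 8 × 4 = 32 beats ÷ 1 = 32 chords.
B: 12 × 4 = 48 beats ÷ 6 = 8 chords.
C: 5 × 4 = 20 beats ÷ 0.5 = 40 chords.
D: 7 × 4 = 28 beats ÷ 0.5 = 56 chords.
Overall: 136 chords over 32 bars → 136/32 = 4.25 chords per bar.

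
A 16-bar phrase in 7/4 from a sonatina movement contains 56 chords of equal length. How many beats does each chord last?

16 bars × 7 beats/bar = 112 beats total.
112 beats ÷ 56 chords = 2 beats per chord.
(That is a half note.)

2 beats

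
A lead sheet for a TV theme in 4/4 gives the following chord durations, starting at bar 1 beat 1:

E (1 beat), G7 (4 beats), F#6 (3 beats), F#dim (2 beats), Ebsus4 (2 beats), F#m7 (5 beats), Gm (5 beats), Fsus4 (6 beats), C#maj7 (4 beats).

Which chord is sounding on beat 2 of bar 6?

Gm

Beat 2 of bar 6 is beat (6−1)×4 + 2 = 22 overall.
Running totals: E ends at 1, G7 ends at 5, F#6 ends at 8, F#dim ends at 10, Ebsus4 ends at 12, F#m7 ends at 17, Gm ends at 22.
Beat 22 falls within Gm.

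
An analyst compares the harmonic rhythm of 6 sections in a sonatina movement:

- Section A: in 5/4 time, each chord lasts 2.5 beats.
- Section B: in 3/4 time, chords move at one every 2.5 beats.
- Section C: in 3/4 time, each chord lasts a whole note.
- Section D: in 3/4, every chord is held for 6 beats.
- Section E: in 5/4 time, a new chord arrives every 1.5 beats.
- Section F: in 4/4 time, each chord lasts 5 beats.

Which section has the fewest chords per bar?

A: 5/2.5 = 2 chords/bar.
B: 3/2.5 = 1.2 chords/bar.
C: 3/4 = 0.75 chords/bar.
D: 3/6 = 0.5 chords/bar.
E: 5/1.5 = 10/3 chords/bar.
F: 4/5 = 0.8 chords/bar.
Slowest is D at 0.5 chords/bar.

Section D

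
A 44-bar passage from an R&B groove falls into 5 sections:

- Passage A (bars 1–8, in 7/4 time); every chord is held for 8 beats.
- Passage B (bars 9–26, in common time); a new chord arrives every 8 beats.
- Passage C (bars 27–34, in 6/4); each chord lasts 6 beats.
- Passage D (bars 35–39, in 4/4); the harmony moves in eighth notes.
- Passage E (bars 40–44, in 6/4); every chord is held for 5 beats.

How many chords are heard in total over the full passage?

A: 8 bars × 7 beats = 56 beats; 8 beats/chord → 7 chords.
B: 18 bars × 4 beats = 72 beats; 8 beats/chord → 9 chords.
C: 8 bars × 6 beats = 48 beats; 6 beats/chord → 8 chords.
D: 5 bars × 4 beats = 20 beats; 0.5 beats/chord → 40 chords.
E: 5 bars × 6 beats = 30 beats; 5 beats/chord → 6 chords.
Total: 7 + 9 + 8 + 40 + 6 = 70.

70 chords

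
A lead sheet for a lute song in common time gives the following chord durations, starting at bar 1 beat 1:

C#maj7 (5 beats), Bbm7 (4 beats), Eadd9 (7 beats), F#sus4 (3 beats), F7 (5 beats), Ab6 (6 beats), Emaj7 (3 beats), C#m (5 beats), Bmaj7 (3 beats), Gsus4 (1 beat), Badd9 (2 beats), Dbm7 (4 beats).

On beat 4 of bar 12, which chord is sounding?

Beat 4 of bar 12 is beat (12−1)×4 + 4 = 48 overall.
Running totals: C#maj7 ends at 5, Bbm7 ends at 9, Eadd9 ends at 16, F#sus4 ends at 19, F7 ends at 24, Ab6 ends at 30, Emaj7 ends at 33, C#m ends at 38, Bmaj7 ends at 41, Gsus4 ends at 42, Badd9 ends at 44, Dbm7 ends at 48.
Beat 48 falls within Dbm7.

Dbm7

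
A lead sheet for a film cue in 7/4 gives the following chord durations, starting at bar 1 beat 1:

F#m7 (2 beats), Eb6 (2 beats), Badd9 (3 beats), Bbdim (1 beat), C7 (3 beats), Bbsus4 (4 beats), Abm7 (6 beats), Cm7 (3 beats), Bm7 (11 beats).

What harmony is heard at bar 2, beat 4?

Beat 4 of bar 2 is beat (2−1)×7 + 4 = 11 overall.
Running totals: F#m7 ends at 2, Eb6 ends at 4, Badd9 ends at 7, Bbdim ends at 8, C7 ends at 11.
Beat 11 falls within C7.

C7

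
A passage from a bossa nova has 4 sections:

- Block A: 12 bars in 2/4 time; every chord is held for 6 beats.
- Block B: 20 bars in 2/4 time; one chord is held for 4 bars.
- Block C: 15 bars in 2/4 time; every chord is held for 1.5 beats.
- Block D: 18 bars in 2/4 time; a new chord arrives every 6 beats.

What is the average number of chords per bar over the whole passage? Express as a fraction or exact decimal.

A: 12 bars of 2 beats is 24 beats; at 6 beats each that's 4 chords.
B: 20 bars of 2 beats is 40 beats; at 8 beats each that's 5 chords.
C: 15 bars of 2 beats is 30 beats; at 1.5 beats each that's 20 chords.
D: 18 bars of 2 beats is 36 beats; at 6 beats each that's 6 chords.
Overall: 35 chords over 65 bars → 35/65 = 7/13 chords per bar.

7/13 chords per bar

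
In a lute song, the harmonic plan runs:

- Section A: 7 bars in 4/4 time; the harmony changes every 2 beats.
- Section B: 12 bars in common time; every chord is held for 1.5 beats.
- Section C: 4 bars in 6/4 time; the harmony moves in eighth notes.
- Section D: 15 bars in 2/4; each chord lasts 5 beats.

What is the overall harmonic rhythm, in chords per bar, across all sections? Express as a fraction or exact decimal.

A: 7 × 4 = 28 beats ÷ 2 = 14 chords.
B: 12 × 4 = 48 beats ÷ 1.5 = 32 chords.
C: 4 × 6 = 24 beats ÷ 0.5 = 48 chords.
D: 15 × 2 = 30 beats ÷ 5 = 6 chords.
Overall: 100 chords over 38 bars → 100/38 = 50/19 chords per bar.

50/19 chords per bar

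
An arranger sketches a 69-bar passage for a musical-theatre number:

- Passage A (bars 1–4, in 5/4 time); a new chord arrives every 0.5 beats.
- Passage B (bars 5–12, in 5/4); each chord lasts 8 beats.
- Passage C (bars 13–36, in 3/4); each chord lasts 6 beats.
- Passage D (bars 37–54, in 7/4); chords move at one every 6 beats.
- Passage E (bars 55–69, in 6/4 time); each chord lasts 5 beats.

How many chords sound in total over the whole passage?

96 chords

A: 4·5 = 20 beats, 20/0.5 = 40 chords.
B: 8·5 = 40 beats, 40/8 = 5 chords.
C: 24·3 = 72 beats, 72/6 = 12 chords.
D: 18·7 = 126 beats, 126/6 = 21 chords.
E: 15·6 = 90 beats, 90/5 = 18 chords.
Total: 40 + 5 + 12 + 21 + 18 = 96.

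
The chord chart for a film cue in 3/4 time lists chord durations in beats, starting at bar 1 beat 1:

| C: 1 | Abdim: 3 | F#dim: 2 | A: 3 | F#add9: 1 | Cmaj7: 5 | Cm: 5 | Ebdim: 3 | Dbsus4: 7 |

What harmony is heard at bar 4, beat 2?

Cmaj7

Beat 2 of bar 4 is beat (4−1)×3 + 2 = 11 overall.
Running totals: C ends at 1, Abdim ends at 4, F#dim ends at 6, A ends at 9, F#add9 ends at 10, Cmaj7 ends at 15.
Beat 11 falls within Cmaj7.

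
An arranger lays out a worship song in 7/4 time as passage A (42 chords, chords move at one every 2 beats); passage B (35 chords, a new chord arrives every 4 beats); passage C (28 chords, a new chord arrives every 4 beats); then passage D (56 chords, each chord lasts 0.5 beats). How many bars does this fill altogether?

52 bars

A: 42 × 2 = 84 beats = 12 bars.
B: 35 × 4 = 140 beats = 20 bars.
C: 28 × 4 = 112 beats = 16 bars.
D: 56 × 0.5 = 28 beats = 4 bars.
Total: 12 + 20 + 16 + 4 = 52 bars.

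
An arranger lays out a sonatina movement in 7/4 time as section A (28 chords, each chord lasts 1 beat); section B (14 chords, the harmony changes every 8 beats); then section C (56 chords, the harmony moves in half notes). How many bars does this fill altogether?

36 bars

A: 28 × 1 = 28 beats = 4 bars.
B: 14 × 8 = 112 beats = 16 bars.
C: 56 × 2 = 112 beats = 16 bars.
Total: 4 + 16 + 16 = 36 bars.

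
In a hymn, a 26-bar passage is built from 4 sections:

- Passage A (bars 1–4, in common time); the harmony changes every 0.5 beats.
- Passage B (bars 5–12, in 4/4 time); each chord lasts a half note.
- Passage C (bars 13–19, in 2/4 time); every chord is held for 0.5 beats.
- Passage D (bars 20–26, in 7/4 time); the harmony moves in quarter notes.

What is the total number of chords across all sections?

A: 4 bars × 4 beats = 16 beats; 0.5 beats/chord → 32 chords.
B: 8 bars × 4 beats = 32 beats; 2 beats/chord → 16 chords.
C: 7 bars × 2 beats = 14 beats; 0.5 beats/chord → 28 chords.
D: 7 bars × 7 beats = 49 beats; 1 beat/chord → 49 chords.
Total: 32 + 16 + 28 + 49 = 125.

125 chords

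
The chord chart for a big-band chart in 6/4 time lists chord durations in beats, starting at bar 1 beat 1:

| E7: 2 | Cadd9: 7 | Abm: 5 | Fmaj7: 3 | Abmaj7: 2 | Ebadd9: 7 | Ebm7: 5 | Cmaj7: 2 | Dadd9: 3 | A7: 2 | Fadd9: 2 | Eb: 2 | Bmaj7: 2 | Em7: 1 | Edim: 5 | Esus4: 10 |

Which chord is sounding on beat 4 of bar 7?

Beat 4 of bar 7 is beat (7−1)×6 + 4 = 40 overall.
Running totals: E7 ends at 2, Cadd9 ends at 9, Abm ends at 14, Fmaj7 ends at 17, Abmaj7 ends at 19, Ebadd9 ends at 26, Ebm7 ends at 31, Cmaj7 ends at 33, Dadd9 ends at 36, A7 ends at 38, Fadd9 ends at 40.
Beat 40 falls within Fadd9.

Fadd9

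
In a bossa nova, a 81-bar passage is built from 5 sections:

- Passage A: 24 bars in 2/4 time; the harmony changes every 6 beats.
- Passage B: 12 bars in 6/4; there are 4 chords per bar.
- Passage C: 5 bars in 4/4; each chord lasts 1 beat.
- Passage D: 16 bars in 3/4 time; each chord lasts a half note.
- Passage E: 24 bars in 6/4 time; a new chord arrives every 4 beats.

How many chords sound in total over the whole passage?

136 chords

A: 24·2 = 48 beats, 48/6 = 8 chords.
B: 12·6 = 72 beats, 72/1.5 = 48 chords.
C: 5·4 = 20 beats, 20/1 = 20 chords.
D: 16·3 = 48 beats, 48/2 = 24 chords.
E: 24·6 = 144 beats, 144/4 = 36 chords.
Total: 8 + 48 + 20 + 24 + 36 = 136.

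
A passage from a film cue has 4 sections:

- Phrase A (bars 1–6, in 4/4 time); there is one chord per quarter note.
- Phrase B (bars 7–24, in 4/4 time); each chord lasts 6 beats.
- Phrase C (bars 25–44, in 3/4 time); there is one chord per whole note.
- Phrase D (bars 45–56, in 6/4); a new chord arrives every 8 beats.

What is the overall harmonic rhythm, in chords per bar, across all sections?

A: 6 × 4 = 24 beats ÷ 1 = 24 chords.
B: 18 × 4 = 72 beats ÷ 6 = 12 chords.
C: 20 × 3 = 60 beats ÷ 4 = 15 chords.
D: 12 × 6 = 72 beats ÷ 8 = 9 chords.
Overall: 60 chords over 56 bars → 60/56 = 15/14 chords per bar.

15/14 chords per bar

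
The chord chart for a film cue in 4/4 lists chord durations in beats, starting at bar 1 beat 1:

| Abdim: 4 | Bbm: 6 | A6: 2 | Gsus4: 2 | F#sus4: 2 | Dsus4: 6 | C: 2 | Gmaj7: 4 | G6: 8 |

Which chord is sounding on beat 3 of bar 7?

Beat 3 of bar 7 is beat (7−1)×4 + 3 = 27 overall.
Running totals: Abdim ends at 4, Bbm ends at 10, A6 ends at 12, Gsus4 ends at 14, F#sus4 ends at 16, Dsus4 ends at 22, C ends at 24, Gmaj7 ends at 28.
Beat 27 falls within Gmaj7.

Gmaj7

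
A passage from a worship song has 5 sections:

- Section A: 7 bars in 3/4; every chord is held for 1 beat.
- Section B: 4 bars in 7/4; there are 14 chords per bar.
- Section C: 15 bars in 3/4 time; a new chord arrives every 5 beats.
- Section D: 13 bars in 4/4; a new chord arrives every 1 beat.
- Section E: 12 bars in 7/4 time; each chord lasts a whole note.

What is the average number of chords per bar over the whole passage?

53/17 chords per bar

A: 7 × 3 = 21 beats ÷ 1 = 21 chords.
B: 4 × 7 = 28 beats ÷ 0.5 = 56 chords.
C: 15 × 3 = 45 beats ÷ 5 = 9 chords.
D: 13 × 4 = 52 beats ÷ 1 = 52 chords.
E: 12 × 7 = 84 beats ÷ 4 = 21 chords.
Overall: 159 chords over 51 bars → 159/51 = 53/17 chords per bar.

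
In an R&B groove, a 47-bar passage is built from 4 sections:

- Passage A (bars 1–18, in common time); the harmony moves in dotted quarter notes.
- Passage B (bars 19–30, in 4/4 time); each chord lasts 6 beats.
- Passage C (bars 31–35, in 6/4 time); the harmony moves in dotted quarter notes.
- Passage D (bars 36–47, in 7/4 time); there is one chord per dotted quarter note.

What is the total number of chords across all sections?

132 chords

A has 72 beats and chords last 1.5 each, so 48 chords.
B has 48 beats and chords last 6 each, so 8 chords.
C has 30 beats and chords last 1.5 each, so 20 chords.
D has 84 beats and chords last 1.5 each, so 56 chords.
Total: 48 + 8 + 20 + 56 = 132.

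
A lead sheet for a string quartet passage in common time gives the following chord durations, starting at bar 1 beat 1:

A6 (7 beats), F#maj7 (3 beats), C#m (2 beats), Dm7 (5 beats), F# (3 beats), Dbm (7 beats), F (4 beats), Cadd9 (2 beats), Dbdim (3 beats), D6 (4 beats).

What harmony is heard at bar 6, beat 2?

Dbm

Beat 2 of bar 6 is beat (6−1)×4 + 2 = 22 overall.
Running totals: A6 ends at 7, F#maj7 ends at 10, C#m ends at 12, Dm7 ends at 17, F# ends at 20, Dbm ends at 27.
Beat 22 falls within Dbm.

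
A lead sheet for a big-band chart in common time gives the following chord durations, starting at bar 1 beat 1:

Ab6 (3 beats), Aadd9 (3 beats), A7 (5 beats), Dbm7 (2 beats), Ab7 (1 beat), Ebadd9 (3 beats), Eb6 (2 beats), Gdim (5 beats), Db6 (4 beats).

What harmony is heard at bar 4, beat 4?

Beat 4 of bar 4 is beat (4−1)×4 + 4 = 16 overall.
Running totals: Ab6 ends at 3, Aadd9 ends at 6, A7 ends at 11, Dbm7 ends at 13, Ab7 ends at 14, Ebadd9 ends at 17.
Beat 16 falls within Ebadd9.

Ebadd9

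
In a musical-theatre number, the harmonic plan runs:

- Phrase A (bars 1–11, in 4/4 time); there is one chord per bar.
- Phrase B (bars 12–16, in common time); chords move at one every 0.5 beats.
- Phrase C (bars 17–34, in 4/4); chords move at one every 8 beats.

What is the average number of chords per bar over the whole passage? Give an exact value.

30/17 chords per bar

A: 11 × 4 = 44 beats ÷ 4 = 11 chords.
B: 5 × 4 = 20 beats ÷ 0.5 = 40 chords.
C: 18 × 4 = 72 beats ÷ 8 = 9 chords.
Overall: 60 chords over 34 bars → 60/34 = 30/17 chords per bar.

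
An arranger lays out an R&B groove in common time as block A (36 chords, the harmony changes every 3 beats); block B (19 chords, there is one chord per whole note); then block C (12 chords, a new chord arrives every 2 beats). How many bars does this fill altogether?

A: 36 × 3 = 108 beats = 27 bars.
B: 19 × 4 = 76 beats = 19 bars.
C: 12 × 2 = 24 beats = 6 bars.
Total: 27 + 19 + 6 = 52 bars.

52 bars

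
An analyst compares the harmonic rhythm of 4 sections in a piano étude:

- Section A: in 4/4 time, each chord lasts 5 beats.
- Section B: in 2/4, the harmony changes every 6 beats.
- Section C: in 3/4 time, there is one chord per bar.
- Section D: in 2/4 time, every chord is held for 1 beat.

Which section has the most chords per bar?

A: 4/5 = 0.8 chords/bar.
B: 2/6 = 1/3 chords/bar.
C: 3/3 = 1 chord/bar.
D: 2/1 = 2 chords/bar.
Fastest is D at 2 chords/bar.

Section D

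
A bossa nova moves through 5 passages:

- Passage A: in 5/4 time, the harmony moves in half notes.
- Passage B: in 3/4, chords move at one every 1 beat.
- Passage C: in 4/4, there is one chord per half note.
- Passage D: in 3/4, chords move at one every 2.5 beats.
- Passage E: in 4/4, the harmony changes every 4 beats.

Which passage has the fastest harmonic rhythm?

A: 5 beats/bar ÷ 2 beats/chord = 2.5 chords/bar.
B: 3 beats/bar ÷ 1 beat/chord = 3 chords/bar.
C: 4 beats/bar ÷ 2 beats/chord = 2 chords/bar.
D: 3 beats/bar ÷ 2.5 beats/chord = 1.2 chords/bar.
E: 4 beats/bar ÷ 4 beats/chord = 1 chord/bar.
Fastest is B at 3 chords/bar.

Passage B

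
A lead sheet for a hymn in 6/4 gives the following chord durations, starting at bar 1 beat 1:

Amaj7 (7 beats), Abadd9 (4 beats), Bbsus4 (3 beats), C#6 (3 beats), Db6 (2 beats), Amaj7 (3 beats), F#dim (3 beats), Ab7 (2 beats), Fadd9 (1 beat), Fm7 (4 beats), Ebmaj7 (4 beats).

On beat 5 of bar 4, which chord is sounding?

Beat 5 of bar 4 is beat (4−1)×6 + 5 = 23 overall.
Running totals: Amaj7 ends at 7, Abadd9 ends at 11, Bbsus4 ends at 14, C#6 ends at 17, Db6 ends at 19, Amaj7 ends at 22, F#dim ends at 25.
Beat 23 falls within F#dim.

F#dim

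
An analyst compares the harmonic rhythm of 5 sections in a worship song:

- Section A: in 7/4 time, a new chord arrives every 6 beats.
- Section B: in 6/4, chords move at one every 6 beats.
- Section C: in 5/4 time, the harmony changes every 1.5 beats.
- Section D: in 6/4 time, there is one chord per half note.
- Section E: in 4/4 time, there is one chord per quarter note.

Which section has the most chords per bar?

Section E

A: 7 beats/bar ÷ 6 beats/chord = 7/6 chords/bar.
B: 6 beats/bar ÷ 6 beats/chord = 1 chord/bar.
C: 5 beats/bar ÷ 1.5 beats/chord = 10/3 chords/bar.
D: 6 beats/bar ÷ 2 beats/chord = 3 chords/bar.
E: 4 beats/bar ÷ 1 beat/chord = 4 chords/bar.
Fastest is E at 4 chords/bar.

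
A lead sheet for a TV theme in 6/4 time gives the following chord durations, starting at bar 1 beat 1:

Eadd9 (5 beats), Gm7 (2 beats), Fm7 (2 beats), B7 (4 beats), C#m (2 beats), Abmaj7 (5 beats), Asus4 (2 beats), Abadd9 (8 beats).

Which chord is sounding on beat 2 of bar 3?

Beat 2 of bar 3 is beat (3−1)×6 + 2 = 14 overall.
Running totals: Eadd9 ends at 5, Gm7 ends at 7, Fm7 ends at 9, B7 ends at 13, C#m ends at 15.
Beat 14 falls within C#m.

C#m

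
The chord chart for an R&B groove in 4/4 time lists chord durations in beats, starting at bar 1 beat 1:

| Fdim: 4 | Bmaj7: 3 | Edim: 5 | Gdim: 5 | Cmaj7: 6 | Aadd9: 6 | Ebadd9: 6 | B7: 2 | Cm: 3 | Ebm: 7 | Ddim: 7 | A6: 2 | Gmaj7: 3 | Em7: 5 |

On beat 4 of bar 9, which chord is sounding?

B7

Beat 4 of bar 9 is beat (9−1)×4 + 4 = 36 overall.
Running totals: Fdim ends at 4, Bmaj7 ends at 7, Edim ends at 12, Gdim ends at 17, Cmaj7 ends at 23, Aadd9 ends at 29, Ebadd9 ends at 35, B7 ends at 37.
Beat 36 falls within B7.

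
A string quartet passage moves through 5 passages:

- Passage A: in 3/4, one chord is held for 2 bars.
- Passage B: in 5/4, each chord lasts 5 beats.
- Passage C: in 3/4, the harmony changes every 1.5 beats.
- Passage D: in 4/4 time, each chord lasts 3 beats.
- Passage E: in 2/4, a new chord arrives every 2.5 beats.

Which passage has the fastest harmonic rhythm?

Passage C

A: 3 beats/bar ÷ 6 beats/chord = 0.5 chords/bar.
B: 5 beats/bar ÷ 5 beats/chord = 1 chord/bar.
C: 3 beats/bar ÷ 1.5 beats/chord = 2 chords/bar.
D: 4 beats/bar ÷ 3 beats/chord = 4/3 chords/bar.
E: 2 beats/bar ÷ 2.5 beats/chord = 0.8 chords/bar.
Fastest is C at 2 chords/bar.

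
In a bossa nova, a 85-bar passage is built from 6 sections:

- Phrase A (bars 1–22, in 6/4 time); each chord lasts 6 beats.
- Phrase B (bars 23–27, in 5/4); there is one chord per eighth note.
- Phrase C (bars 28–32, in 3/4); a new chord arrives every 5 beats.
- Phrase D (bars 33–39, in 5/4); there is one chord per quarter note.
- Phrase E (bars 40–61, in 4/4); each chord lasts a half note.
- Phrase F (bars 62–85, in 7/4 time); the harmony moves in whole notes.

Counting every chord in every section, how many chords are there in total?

196 chords

A has 132 beats and chords last 6 each, so 22 chords.
B has 25 beats and chords last 0.5 each, so 50 chords.
C has 15 beats and chords last 5 each, so 3 chords.
D has 35 beats and chords last 1 each, so 35 chords.
E has 88 beats and chords last 2 each, so 44 chords.
F has 168 beats and chords last 4 each, so 42 chords.
Total: 22 + 50 + 3 + 35 + 44 + 42 = 196.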